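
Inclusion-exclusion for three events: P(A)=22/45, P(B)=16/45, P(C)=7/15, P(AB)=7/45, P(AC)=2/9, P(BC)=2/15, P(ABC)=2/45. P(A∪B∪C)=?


P(A∪B∪C) = P(A)+P(B)+P(C) - P(AB)-P(AC)-P(BC) + P(ABC)
= 22/45+16/45+7/15 - 7/45-2/9-2/15 + 2/45
= 38/45

38/45


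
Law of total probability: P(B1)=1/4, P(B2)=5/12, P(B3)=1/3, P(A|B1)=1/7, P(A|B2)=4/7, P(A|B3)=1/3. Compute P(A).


P(A) = P(A|B1)P(B1) + P(A|B2)P(B2) + P(A|B3)P(B3)
= 1/7*1/4 + 4/7*5/12 + 1/3*1/3
= 1/28 + 5/21 + 1/9 = 97/252

97/252


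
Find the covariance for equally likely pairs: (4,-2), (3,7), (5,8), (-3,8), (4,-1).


E[X]=13/5, E[Y]=4, E[XY]=5
Cov(X,Y) = E[XY] - E[X]E[Y] = 5 - 13/5*4 = -27/5

-27/5


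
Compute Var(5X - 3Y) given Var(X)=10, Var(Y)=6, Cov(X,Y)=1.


Var(5X - 3Y) = 5^2*Var(X) + (-3)^2*Var(Y) + 2*5*(-3)*Cov(X,Y)
= 25*10 + 9*6 - 30*1
= 250 + 54 - 30 = 274

274


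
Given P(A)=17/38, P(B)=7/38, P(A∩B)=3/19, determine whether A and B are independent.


P(A)*P(B) = 17/38*7/38 = 119/1444
P(A∩B) = 3/19 != 119/1444, so not independent

No, A and B are not independent


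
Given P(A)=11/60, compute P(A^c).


P(A') = 1 - P(A) = 1 - 11/60 = 49/60

49/60


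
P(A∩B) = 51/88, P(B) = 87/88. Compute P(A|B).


P(A|B) = P(A∩B)/P(B) = (51/88)/(87/88) = 51/87 = 17/29

17/29


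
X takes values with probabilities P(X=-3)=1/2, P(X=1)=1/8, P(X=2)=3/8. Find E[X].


E[X] = sum(x * P(x))
= -3*1/2 + 1*1/8 + 2*3/8
= -5/8

-5/8


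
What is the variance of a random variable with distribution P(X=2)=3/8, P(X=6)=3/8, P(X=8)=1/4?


E[X] = 5, E[X^2] = 31
Var(X) = E[X^2] - (E[X])^2 = 31 - (5)^2 = 6

6


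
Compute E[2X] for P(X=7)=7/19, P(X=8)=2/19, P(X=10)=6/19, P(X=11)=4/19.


E[2X] = sum(g(x)*P(x))
= 14*7/19 + 16*2/19 + 20*6/19 + 22*4/19
= 338/19

338/19


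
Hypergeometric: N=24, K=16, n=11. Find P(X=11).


P(X=11) = C(16,11)*C(8,0) / C(24,11)
= 4368*1 / 2496144
= 4368/2496144 = 13/7429

13/7429


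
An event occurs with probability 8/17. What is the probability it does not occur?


P(A') = 1 - P(A) = 1 - 8/17 = 9/17

9/17


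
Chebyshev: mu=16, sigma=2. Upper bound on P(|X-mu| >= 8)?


k = 8/2 = 4
Chebyshev: P(|X-mu| >= k*sigma) <= 1/k^2 = 1/4^2 = 1/16

1/16


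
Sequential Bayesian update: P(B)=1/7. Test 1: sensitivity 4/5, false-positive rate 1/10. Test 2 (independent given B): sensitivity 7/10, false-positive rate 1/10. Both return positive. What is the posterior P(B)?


After test 1: P(+) = 4/5*1/7 + 1/10*6/7 = 1/5
P(B|+) = (4/35)/(1/5) = 4/7
After test 2 (use post1 as new prior): P(+) = 7/10*4/7 + 1/10*3/7 = 31/70
P(B|+,+) = (2/5)/(31/70) = 28/31

28/31


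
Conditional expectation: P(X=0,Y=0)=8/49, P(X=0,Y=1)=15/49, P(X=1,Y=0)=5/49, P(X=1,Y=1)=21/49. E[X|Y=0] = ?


P(Y=0) = 13/49
E[X|Y=0] = (0*8 + 1*5)/13 = 5/13

5/13


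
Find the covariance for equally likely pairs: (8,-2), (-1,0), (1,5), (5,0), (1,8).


E[X]=14/5, E[Y]=11/5, E[XY]=-3/5
Cov(X,Y) = E[XY] - E[X]E[Y] = -3/5 - 14/5*11/5 = -169/25

-169/25


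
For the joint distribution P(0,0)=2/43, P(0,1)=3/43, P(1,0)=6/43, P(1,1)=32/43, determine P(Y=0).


P(Y=0) = P(0,0)+P(1,0) = 2/43 + 6/43 = 8/43

8/43


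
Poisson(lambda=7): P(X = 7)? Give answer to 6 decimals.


P(X=7) = e^(-7) * 7^7 / 7!
≈ 0.0009118819656 * 823543 / 5040
≈ 0.149003

0.149003


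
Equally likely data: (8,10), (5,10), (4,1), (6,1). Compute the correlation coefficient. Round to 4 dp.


Cov(X,Y) = 3.3750, Var(X) = 2.1875, Var(Y) = 20.2500
rho = Cov/(sqrt(VarX)*sqrt(VarY)) = 0.5071

0.5071


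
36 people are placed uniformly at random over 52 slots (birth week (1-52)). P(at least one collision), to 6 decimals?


P(all different) = prod((52-i)/52 for i=0..35) = 0.000000
P(at least one match) = 1 - 0.000000 = 1.000000

1.000000


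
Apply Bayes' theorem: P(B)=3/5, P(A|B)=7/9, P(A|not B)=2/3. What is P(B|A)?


P(A) = P(A|B)P(B) + P(A|B')P(B') = 7/9*3/5 + 2/3*2/5 = 11/15
P(B|A) = P(A|B)P(B)/P(A) = (7/15)/(11/15) = 7/11

7/11


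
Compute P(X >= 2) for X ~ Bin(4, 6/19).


P(X>=2) = P(X=2) + P(X=3) + P(X=4)
= 36504/130321 + 11232/130321 + 1296/130321
= 49032/130321

49032/130321


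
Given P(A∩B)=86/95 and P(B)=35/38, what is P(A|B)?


P(A|B) = P(A∩B)/P(B) = (172/190)/(175/190) = 172/175

172/175


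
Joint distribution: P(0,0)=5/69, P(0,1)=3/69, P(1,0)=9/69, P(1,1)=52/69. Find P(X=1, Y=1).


Read from table: P(X=1, Y=1) = 52/69

52/69


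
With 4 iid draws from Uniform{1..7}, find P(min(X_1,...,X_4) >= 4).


P(min >= 4) = P(all X_i >= 4) = (P(X_1 >= 4))^4
= (4/7)^4 = 256/2401

256/2401


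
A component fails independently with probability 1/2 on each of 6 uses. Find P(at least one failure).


P(at least one) = 1 - P(none)
P(none) = (1 - 1/2)^6 = (1/2)^6 = 1/64
P(at least one) = 1 - 1/64 = 63/64

63/64


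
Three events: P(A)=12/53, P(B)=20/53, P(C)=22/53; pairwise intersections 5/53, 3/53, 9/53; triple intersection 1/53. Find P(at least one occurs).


P(A∪B∪C) = P(A)+P(B)+P(C) - P(AB)-P(AC)-P(BC) + P(ABC)
= 12/53+20/53+22/53 - 5/53-3/53-9/53 + 1/53
= 38/53

38/53


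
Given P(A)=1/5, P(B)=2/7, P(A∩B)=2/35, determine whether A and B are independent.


P(A)*P(B) = 1/5*2/7 = 2/35
P(A∩B) = 2/35, which equals P(A)P(B), so independent

Yes, A and B are independent


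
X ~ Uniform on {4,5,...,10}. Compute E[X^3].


E[X^3] = (1/7) * sum(x^3 for x=4..10)
= 2989/7 = 427

427


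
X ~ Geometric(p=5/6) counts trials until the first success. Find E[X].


For geometric (trials until first success), E[X] = 1/p = 1/(5/6) = 6/5

6/5


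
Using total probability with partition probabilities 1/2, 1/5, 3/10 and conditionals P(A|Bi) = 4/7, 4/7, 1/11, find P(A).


P(A) = P(A|B1)P(B1) + P(A|B2)P(B2) + P(A|B3)P(B3)
= 4/7*1/2 + 4/7*1/5 + 1/11*3/10
= 2/7 + 4/35 + 3/110 = 47/110

47/110


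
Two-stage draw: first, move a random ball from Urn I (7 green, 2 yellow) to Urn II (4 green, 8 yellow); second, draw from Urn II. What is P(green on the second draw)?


P(transfer green) = 7/9; P(transfer yellow) = 2/9
If green transferred: Urn II has 5 green of 13, so P(green|green moved) = 5/13
If yellow transferred: Urn II has 4 green of 13, so P(green|yellow moved) = 4/13
By total probability: P(green) = 7/9*5/13 + 2/9*4/13 = 43/117

43/117


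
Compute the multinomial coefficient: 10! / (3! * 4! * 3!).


10! = 3628800
Denominator: 3!=6 * 4!=24 * 3!=6
Coefficient = 3628800 / 864 = 4200

4200


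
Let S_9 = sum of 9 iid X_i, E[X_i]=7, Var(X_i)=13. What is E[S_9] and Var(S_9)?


E[S_n] = n*mu = 9*7 = 63
Var(S_n) = n*sigma^2 = 9*13 = 117

E[S_9]=63, Var(S_9)=117


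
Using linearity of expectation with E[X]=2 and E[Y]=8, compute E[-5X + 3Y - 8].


E[-5X + 3Y - 8] = -5*E[X] + 3*E[Y] - 8
= (-5)*(2) + (3)*(8) + (-8)
= -10 + 24 - 8 = 6

6


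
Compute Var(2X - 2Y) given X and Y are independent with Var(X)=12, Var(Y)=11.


Independence => Cov(X,Y)=0
Var(2X - 2Y) = 2^2*Var(X) + (-2)^2*Var(Y)
= 4*12 + 4*11 = 92

92


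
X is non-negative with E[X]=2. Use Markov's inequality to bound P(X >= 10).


Markov: P(X >= a) <= E[X]/a
P(X >= 10) <= 2/10 = 1/5

1/5


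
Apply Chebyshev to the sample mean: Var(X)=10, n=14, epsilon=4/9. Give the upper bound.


Var(Xbar) = Var(X)/n = 10/14
Chebyshev: P(|Xbar-mu| >= 4/9) <= Var(Xbar)/(4/9)^2 = (5/7)/(16/81) = 405/112
Bound exceeds 1, so trivial bound: 1

1


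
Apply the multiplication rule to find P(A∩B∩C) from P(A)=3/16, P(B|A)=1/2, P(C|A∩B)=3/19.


P(A∩B∩C) = P(A) * P(B|A) * P(C|A∩B)
= 3/16 * 1/2 * 3/19
= 3/32 * 3/19 = 9/608

9/608


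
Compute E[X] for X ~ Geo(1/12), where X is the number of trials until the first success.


For geometric (trials until first success), E[X] = 1/p = 1/(1/12) = 12

12


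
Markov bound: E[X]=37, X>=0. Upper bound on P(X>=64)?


Markov: P(X >= a) <= E[X]/a
P(X >= 64) <= 37/64

37/64


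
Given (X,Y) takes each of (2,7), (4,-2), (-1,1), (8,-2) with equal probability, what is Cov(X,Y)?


E[X]=13/4, E[Y]=1, E[XY]=-11/4
Cov(X,Y) = E[XY] - E[X]E[Y] = -11/4 - 13/4*1 = -6

-6


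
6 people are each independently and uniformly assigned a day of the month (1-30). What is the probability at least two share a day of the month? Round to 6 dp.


P(all different) = prod((30-i)/30 for i=0..5) = 0.586444
P(at least one match) = 1 - 0.586444 = 0.413556

0.413556


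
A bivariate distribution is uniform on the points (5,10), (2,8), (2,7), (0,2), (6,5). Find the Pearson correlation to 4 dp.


Cov(X,Y) = 2.8000, Var(X) = 4.8000, Var(Y) = 7.4400
rho = Cov/(sqrt(VarX)*sqrt(VarY)) = 0.4685

0.4685


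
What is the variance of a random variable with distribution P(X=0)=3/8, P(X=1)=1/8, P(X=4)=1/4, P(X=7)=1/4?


E[X] = 23/8, E[X^2] = 131/8
Var(X) = E[X^2] - (E[X])^2 = 131/8 - (23/8)^2 = 519/64

519/64


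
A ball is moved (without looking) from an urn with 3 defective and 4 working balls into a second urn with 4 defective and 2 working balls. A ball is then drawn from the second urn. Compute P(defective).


P(transfer defective) = 3/7; P(transfer working) = 4/7
If defective transferred: Urn II has 5 defective of 7, so P(defective|defective moved) = 5/7
If working transferred: Urn II has 4 defective of 7, so P(defective|working moved) = 4/7
By total probability: P(defective) = 3/7*5/7 + 4/7*4/7 = 31/49

31/49


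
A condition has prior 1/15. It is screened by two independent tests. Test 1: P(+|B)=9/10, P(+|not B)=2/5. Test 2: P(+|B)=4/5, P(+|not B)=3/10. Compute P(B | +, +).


After test 1: P(+) = 9/10*1/15 + 2/5*14/15 = 13/30
P(B|+) = (3/50)/(13/30) = 9/65
After test 2 (use post1 as new prior): P(+) = 4/5*9/65 + 3/10*56/65 = 24/65
P(B|+,+) = (36/325)/(24/65) = 3/10

3/10


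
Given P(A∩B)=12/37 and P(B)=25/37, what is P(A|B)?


P(A|B) = P(A∩B)/P(B) = (12/37)/(25/37) = 12/25

12/25


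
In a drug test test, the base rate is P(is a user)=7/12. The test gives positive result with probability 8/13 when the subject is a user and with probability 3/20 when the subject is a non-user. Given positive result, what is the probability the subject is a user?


P(A) = P(A|B)P(B) + P(A|B')P(B') = 8/13*7/12 + 3/20*5/12 = 263/624
P(B|A) = P(A|B)P(B)/P(A) = (14/39)/(263/624) = 224/263

224/263


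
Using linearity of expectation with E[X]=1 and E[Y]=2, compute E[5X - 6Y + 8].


E[5X - 6Y + 8] = 5*E[X] - 6*E[Y] + 8
= (5)*(1) + (-6)*(2) + (8)
= 5 - 12 + 8 = 1

1


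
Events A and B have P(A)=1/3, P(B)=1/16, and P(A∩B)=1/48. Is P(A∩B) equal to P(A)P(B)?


P(A)*P(B) = 1/3*1/16 = 1/48
P(A∩B) = 1/48, which equals P(A)P(B), so independent

Yes, A and B are independent


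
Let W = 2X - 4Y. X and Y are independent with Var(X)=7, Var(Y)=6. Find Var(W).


Independence => Cov(X,Y)=0
Var(2X - 4Y) = 2^2*Var(X) + (-4)^2*Var(Y)
= 4*7 + 16*6 = 124

124


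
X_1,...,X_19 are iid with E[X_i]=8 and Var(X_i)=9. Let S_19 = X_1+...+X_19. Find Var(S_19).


By independence, Var(S_n) = n*Var(X_1) = 19*9 = 171

171


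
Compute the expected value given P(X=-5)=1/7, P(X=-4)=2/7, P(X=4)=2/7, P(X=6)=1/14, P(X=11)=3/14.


E[X] = sum(x * P(x))
= -5*1/7 - 4*2/7 + 4*2/7 + 6*1/14 + 11*3/14
= 29/14

29/14


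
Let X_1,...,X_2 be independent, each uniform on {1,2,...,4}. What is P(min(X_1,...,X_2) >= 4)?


P(min >= 4) = P(all X_i >= 4) = (P(X_1 >= 4))^2
= (1/4)^2 = 1/16

1/16


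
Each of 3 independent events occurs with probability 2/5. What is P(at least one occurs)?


P(at least one) = 1 - P(none)
P(none) = (1 - 2/5)^3 = (3/5)^3 = 27/125
P(at least one) = 1 - 27/125 = 98/125

98/125


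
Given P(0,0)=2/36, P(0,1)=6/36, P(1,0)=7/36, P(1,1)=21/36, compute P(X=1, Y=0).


Read from table: P(X=1, Y=0) = 7/36

7/36


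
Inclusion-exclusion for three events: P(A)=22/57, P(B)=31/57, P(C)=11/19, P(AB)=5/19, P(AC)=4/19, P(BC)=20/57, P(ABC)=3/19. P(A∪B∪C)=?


P(A∪B∪C) = P(A)+P(B)+P(C) - P(AB)-P(AC)-P(BC) + P(ABC)
= 22/57+31/57+11/19 - 5/19-4/19-20/57 + 3/19
= 16/19

16/19


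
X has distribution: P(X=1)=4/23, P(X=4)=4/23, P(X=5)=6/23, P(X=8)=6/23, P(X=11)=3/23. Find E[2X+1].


E[2X+1] = sum(g(x)*P(x))
= 3*4/23 + 9*4/23 + 11*6/23 + 17*6/23 + 23*3/23
= 285/23

285/23


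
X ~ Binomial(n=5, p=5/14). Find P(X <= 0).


P(X<=0) = P(X=0)
= 59049/537824
= 59049/537824

59049/537824


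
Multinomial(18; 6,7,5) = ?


18! = 6402373705728000
Denominator: 6!=720 * 7!=5040 * 5!=120
Coefficient = 6402373705728000 / 435456000 = 14702688

14702688


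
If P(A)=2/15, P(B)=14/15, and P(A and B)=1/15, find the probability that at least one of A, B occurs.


P(A∪B) = P(A) + P(B) - P(A∩B)
= 2/15 + 14/15 - 1/15 = 1

1


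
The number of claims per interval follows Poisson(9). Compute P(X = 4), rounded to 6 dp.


P(X=4) = e^(-9) * 9^4 / 4!
≈ 0.0001234098041 * 6561 / 24
≈ 0.033737

0.033737


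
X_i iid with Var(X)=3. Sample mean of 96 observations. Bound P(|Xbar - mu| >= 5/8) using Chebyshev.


Var(Xbar) = Var(X)/n = 3/96
Chebyshev: P(|Xbar-mu| >= 5/8) <= Var(Xbar)/(5/8)^2 = (1/32)/(25/64) = 2/25

2/25


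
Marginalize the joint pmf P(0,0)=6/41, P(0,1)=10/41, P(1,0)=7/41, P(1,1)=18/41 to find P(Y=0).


P(Y=0) = P(0,0)+P(1,0) = 6/41 + 7/41 = 13/41

13/41


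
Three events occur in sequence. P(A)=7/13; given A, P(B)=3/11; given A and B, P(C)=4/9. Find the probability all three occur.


P(A∩B∩C) = P(A) * P(B|A) * P(C|A∩B)
= 7/13 * 3/11 * 4/9
= 21/143 * 4/9 = 28/429

28/429


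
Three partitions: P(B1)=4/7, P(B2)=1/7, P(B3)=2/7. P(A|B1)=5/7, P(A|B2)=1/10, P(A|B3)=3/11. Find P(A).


P(A) = P(A|B1)P(B1) + P(A|B2)P(B2) + P(A|B3)P(B3)
= 5/7*4/7 + 1/10*1/7 + 3/11*2/7
= 20/49 + 1/70 + 6/77 = 2697/5390

2697/5390


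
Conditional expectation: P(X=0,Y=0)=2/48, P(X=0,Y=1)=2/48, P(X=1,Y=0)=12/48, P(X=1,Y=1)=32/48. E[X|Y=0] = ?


P(Y=0) = 14/48
E[X|Y=0] = (0*2 + 1*12)/14 = 12/14 = 6/7

6/7


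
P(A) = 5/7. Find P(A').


P(A') = 1 - P(A) = 1 - 5/7 = 2/7

2/7


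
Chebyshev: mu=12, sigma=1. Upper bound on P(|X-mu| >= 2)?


k = 2/1 = 2
Chebyshev: P(|X-mu| >= k*sigma) <= 1/k^2 = 1/2^2 = 1/4

1/4


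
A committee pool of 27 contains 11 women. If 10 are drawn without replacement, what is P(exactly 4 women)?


P(X=4) = C(11,4)*C(16,6) / C(27,10)
= 330*8008 / 8436285
= 2642640/8436285 = 1232/3933

1232/3933


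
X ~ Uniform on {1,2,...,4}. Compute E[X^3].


E[X^3] = (1/4) * sum(x^3 for x=1..4)
= 100/4 = 25

25


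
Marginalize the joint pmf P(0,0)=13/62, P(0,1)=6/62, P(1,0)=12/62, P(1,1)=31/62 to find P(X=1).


P(X=1) = P(1,0)+P(1,1) = 12/62 + 31/62 = 43/62

43/62


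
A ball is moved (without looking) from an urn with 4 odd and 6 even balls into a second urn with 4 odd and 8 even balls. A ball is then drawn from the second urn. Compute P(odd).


P(transfer odd) = 4/10 = 2/5; P(transfer even) = 3/5
If odd transferred: Urn II has 5 odd of 13, so P(odd|odd moved) = 5/13
If even transferred: Urn II has 4 odd of 13, so P(odd|even moved) = 4/13
By total probability: P(odd) = 2/5*5/13 + 3/5*4/13 = 22/65

22/65


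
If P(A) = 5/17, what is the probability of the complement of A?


P(A') = 1 - P(A) = 1 - 5/17 = 12/17

12/17


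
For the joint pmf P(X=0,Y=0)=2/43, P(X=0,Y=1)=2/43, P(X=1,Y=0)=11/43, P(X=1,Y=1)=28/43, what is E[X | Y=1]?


P(Y=1) = 30/43
E[X|Y=1] = (0*2 + 1*28)/30 = 28/30 = 14/15

14/15


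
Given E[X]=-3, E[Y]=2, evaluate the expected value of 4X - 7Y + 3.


E[4X - 7Y + 3] = 4*E[X] - 7*E[Y] + 3
= (4)*(-3) + (-7)*(2) + (3)
= -12 - 14 + 3 = -23

-23


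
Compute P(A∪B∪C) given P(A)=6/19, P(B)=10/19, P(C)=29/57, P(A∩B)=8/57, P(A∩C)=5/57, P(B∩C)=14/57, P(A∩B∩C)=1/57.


P(A∪B∪C) = P(A)+P(B)+P(C) - P(AB)-P(AC)-P(BC) + P(ABC)
= 6/19+10/19+29/57 - 8/57-5/57-14/57 + 1/57
= 17/19

17/19


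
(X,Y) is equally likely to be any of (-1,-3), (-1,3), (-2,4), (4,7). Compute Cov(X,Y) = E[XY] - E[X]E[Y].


E[X]=0, E[Y]=11/4, E[XY]=5
Cov(X,Y) = E[XY] - E[X]E[Y] = 5 - 0*11/4 = 5

5


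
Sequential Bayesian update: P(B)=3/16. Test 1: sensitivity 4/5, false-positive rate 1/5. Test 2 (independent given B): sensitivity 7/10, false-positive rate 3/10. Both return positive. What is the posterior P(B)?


After test 1: P(+) = 4/5*3/16 + 1/5*13/16 = 5/16
P(B|+) = (3/20)/(5/16) = 12/25
After test 2 (use post1 as new prior): P(+) = 7/10*12/25 + 3/10*13/25 = 123/250
P(B|+,+) = (42/125)/(123/250) = 28/41

28/41


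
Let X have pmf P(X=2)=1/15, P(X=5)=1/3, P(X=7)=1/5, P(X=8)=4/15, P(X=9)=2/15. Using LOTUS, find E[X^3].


E[X^3] = sum(g(x)*P(x))
= 8*1/15 + 125*1/3 + 343*1/5 + 512*4/15 + 729*2/15
= 5168/15

5168/15


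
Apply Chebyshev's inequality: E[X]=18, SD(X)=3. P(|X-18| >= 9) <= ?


k = 9/3 = 3
Chebyshev: P(|X-mu| >= k*sigma) <= 1/k^2 = 1/3^2 = 1/9

1/9


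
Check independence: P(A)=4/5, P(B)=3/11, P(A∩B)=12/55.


P(A)*P(B) = 4/5*3/11 = 12/55
P(A∩B) = 12/55, which equals P(A)P(B), so independent

Yes, A and B are independent


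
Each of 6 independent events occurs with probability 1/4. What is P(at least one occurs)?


P(at least one) = 1 - P(none)
P(none) = (1 - 1/4)^6 = (3/4)^6 = 729/4096
P(at least one) = 1 - 729/4096 = 3367/4096

3367/4096


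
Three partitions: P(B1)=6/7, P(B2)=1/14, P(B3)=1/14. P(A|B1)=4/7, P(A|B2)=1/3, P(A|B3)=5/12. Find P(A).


P(A) = P(A|B1)P(B1) + P(A|B2)P(B2) + P(A|B3)P(B3)
= 4/7*6/7 + 1/3*1/14 + 5/12*1/14
= 24/49 + 1/42 + 5/168 = 213/392

213/392


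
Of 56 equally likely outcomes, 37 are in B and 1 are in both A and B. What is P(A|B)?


P(A|B) = P(A∩B)/P(B) = (1/56)/(37/56) = 1/37

1/37


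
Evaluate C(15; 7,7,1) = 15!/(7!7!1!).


15! = 1307674368000
Denominator: 7!=5040 * 7!=5040 * 1!=1
Coefficient = 1307674368000 / 25401600 = 51480

51480


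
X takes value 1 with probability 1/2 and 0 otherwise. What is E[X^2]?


For Bernoulli: X in {0,1}
E[X^2] = 0^2*(1-1/2) + 1^2*1/2 = 1/2

1/2


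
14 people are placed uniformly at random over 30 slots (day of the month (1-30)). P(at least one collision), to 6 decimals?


P(all different) = prod((30-i)/30 for i=0..13) = 0.026506
P(at least one match) = 1 - 0.026506 = 0.973494

0.973494


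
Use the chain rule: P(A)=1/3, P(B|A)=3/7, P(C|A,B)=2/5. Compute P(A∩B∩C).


P(A∩B∩C) = P(A) * P(B|A) * P(C|A∩B)
= 1/3 * 3/7 * 2/5
= 1/7 * 2/5 = 2/35

2/35


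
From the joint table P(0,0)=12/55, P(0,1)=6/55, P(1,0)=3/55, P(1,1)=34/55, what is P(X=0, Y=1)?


Read from table: P(X=0, Y=1) = 6/55

6/55


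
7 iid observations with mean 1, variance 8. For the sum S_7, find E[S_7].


E[S_n] = n*E[X_1] = 7*1 = 7

7


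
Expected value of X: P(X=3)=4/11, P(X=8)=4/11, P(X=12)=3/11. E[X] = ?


E[X] = sum(x * P(x))
= 3*4/11 + 8*4/11 + 12*3/11
= 80/11

80/11


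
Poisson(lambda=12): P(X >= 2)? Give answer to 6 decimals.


P(X>=2) = 1 - P(X<=1) = 1 - (e^(-12)*12^0/0! + e^(-12)*12^1/1!)
≈ 1 - (0.0000061442 + 0.0000737305)
= 1 - 0.0000798747 = 0.9999201253
≈ 0.999920

0.999920


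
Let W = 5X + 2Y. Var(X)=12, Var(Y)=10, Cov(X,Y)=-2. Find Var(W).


Var(5X + 2Y) = 5^2*Var(X) + 2^2*Var(Y) + 2*5*2*Cov(X,Y)
= 25*12 + 4*10 + 20*(-2)
= 300 + 40 - 40 = 300

300


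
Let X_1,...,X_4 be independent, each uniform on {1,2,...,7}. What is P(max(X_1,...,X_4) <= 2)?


P(max <= 2) = P(all X_i <= 2) = (P(X_1 <= 2))^4
= (2/7)^4 = 16/2401

16/2401


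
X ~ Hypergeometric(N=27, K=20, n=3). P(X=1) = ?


P(X=1) = C(20,1)*C(7,2) / C(27,3)
= 20*21 / 2925
= 420/2925 = 28/195

28/195


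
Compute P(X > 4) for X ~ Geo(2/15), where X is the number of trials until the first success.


P(X > 4) = P(first 4 trials all fail) = (1-p)^4 = (13/15)^4 = 28561/50625

28561/50625


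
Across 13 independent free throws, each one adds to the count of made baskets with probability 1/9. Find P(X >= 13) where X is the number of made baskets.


P(X>=13) = P(X=13)
= 1/2541865828329
= 1/2541865828329

1/2541865828329


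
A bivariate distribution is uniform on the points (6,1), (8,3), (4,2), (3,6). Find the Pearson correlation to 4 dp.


Cov(X,Y) = -1.7500, Var(X) = 3.6875, Var(Y) = 3.5000
rho = Cov/(sqrt(VarX)*sqrt(VarY)) = -0.4871

-0.4871


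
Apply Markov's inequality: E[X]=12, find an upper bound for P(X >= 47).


Markov: P(X >= a) <= E[X]/a
P(X >= 47) <= 12/47

12/47


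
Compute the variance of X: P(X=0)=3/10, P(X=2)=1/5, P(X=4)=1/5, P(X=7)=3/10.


E[X] = 33/10, E[X^2] = 187/10
Var(X) = E[X^2] - (E[X])^2 = 187/10 - (33/10)^2 = 781/100

781/100


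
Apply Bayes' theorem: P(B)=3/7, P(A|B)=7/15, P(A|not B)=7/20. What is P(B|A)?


P(A) = P(A|B)P(B) + P(A|B')P(B') = 7/15*3/7 + 7/20*4/7 = 2/5
P(B|A) = P(A|B)P(B)/P(A) = (1/5)/(2/5) = 1/2

1/2


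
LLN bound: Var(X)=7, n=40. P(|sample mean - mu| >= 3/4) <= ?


Var(Xbar) = Var(X)/n = 7/40
Chebyshev: P(|Xbar-mu| >= 3/4) <= Var(Xbar)/(3/4)^2 = (7/40)/(9/16) = 14/45

14/45


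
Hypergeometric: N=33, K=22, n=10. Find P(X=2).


P(X=2) = C(22,2)*C(11,8) / C(33,10)
= 231*165 / 92561040
= 38115/92561040 = 77/186992

77/186992


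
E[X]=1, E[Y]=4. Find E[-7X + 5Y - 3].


E[-7X + 5Y - 3] = -7*E[X] + 5*E[Y] - 3
= (-7)*(1) + (5)*(4) + (-3)
= -7 + 20 - 3 = 10

10


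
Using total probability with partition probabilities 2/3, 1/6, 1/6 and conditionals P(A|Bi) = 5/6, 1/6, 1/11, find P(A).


P(A) = P(A|B1)P(B1) + P(A|B2)P(B2) + P(A|B3)P(B3)
= 5/6*2/3 + 1/6*1/6 + 1/11*1/6
= 5/9 + 1/36 + 1/66 = 79/132

79/132


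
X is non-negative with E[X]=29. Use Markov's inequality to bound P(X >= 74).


Markov: P(X >= a) <= E[X]/a
P(X >= 74) <= 29/74

29/74


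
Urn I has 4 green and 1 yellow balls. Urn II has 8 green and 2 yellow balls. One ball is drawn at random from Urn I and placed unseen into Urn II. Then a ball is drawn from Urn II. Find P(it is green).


P(transfer green) = 4/5; P(transfer yellow) = 1/5
If green transferred: Urn II has 9 green of 11, so P(green|green moved) = 9/11
If yellow transferred: Urn II has 8 green of 11, so P(green|yellow moved) = 8/11
By total probability: P(green) = 4/5*9/11 + 1/5*8/11 = 4/5

4/5


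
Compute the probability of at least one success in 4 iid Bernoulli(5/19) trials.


P(at least one) = 1 - P(none)
P(none) = (1 - 5/19)^4 = (14/19)^4 = 38416/130321
P(at least one) = 1 - 38416/130321 = 91905/130321

91905/130321


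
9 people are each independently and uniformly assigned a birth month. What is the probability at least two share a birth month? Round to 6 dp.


P(all different) = prod((12-i)/12 for i=0..8) = 0.015472
P(at least one match) = 1 - 0.015472 = 0.984528

0.984528


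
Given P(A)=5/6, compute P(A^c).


P(A') = 1 - P(A) = 1 - 5/6 = 1/6

1/6


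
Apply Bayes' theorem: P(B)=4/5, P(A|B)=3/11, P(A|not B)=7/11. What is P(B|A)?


P(A) = P(A|B)P(B) + P(A|B')P(B') = 3/11*4/5 + 7/11*1/5 = 19/55
P(B|A) = P(A|B)P(B)/P(A) = (12/55)/(19/55) = 12/19

12/19


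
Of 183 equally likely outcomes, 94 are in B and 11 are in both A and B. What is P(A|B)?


P(A|B) = P(A∩B)/P(B) = (11/183)/(94/183) = 11/94

11/94


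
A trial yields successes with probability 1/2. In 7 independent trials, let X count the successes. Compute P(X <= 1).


P(X<=1) = P(X=0) + P(X=1)
= 1/128 + 7/128
= 1/16

1/16


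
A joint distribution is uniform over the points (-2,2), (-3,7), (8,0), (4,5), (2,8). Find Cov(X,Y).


E[X]=9/5, E[Y]=22/5, E[XY]=11/5
Cov(X,Y) = E[XY] - E[X]E[Y] = 11/5 - 9/5*22/5 = -143/25

-143/25


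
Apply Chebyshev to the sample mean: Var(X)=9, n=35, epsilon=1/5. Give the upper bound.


Var(Xbar) = Var(X)/n = 9/35
Chebyshev: P(|Xbar-mu| >= 1/5) <= Var(Xbar)/(1/5)^2 = (9/35)/(1/25) = 45/7
Bound exceeds 1, so trivial bound: 1

1


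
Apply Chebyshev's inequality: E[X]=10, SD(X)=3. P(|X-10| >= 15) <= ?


k = 15/3 = 5
Chebyshev: P(|X-mu| >= k*sigma) <= 1/k^2 = 1/5^2 = 1/25

1/25


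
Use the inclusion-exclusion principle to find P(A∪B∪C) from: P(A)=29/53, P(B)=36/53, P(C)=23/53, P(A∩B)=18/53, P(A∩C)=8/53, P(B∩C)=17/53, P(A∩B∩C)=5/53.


P(A∪B∪C) = P(A)+P(B)+P(C) - P(AB)-P(AC)-P(BC) + P(ABC)
= 29/53+36/53+23/53 - 18/53-8/53-17/53 + 5/53
= 50/53

50/53


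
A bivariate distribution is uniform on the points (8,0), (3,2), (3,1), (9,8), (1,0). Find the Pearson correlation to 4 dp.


Cov(X,Y) = 5.6400, Var(X) = 9.7600, Var(Y) = 8.9600
rho = Cov/(sqrt(VarX)*sqrt(VarY)) = 0.6031

0.6031


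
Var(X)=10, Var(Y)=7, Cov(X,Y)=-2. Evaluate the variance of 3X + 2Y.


Var(3X + 2Y) = 3^2*Var(X) + 2^2*Var(Y) + 2*3*2*Cov(X,Y)
= 9*10 + 4*7 + 12*(-2)
= 90 + 28 - 24 = 94

94


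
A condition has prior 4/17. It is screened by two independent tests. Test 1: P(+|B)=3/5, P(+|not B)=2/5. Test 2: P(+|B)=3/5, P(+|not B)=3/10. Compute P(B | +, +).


After test 1: P(+) = 3/5*4/17 + 2/5*13/17 = 38/85
P(B|+) = (12/85)/(38/85) = 6/19
After test 2 (use post1 as new prior): P(+) = 3/5*6/19 + 3/10*13/19 = 15/38
P(B|+,+) = (18/95)/(15/38) = 12/25

12/25


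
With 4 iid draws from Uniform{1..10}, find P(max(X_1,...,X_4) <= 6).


P(max <= 6) = P(all X_i <= 6) = (P(X_1 <= 6))^4
= (6/10)^4 = (3/5)^4 = 81/625

81/625


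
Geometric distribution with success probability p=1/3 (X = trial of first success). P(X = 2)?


P(X=2) = (1-p)^1 * p = (2/3)^1 * 1/3
= 2/3 * 1/3 = 2/9

2/9


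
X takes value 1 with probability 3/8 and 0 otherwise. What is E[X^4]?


For Bernoulli: X in {0,1}
E[X^4] = 0^4*(1-3/8) + 1^4*3/8 = 3/8

3/8


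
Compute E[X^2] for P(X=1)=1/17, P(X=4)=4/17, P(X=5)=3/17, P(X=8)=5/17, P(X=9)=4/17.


E[X^2] = sum(g(x)*P(x))
= 1*1/17 + 16*4/17 + 25*3/17 + 64*5/17 + 81*4/17
= 784/17

784/17


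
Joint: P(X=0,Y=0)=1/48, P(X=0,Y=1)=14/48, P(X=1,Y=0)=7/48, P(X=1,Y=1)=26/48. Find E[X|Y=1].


P(Y=1) = 40/48
E[X|Y=1] = (0*14 + 1*26)/40 = 26/40 = 13/20

13/20


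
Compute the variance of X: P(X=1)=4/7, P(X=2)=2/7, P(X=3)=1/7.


E[X] = 11/7, E[X^2] = 3
Var(X) = E[X^2] - (E[X])^2 = 3 - (11/7)^2 = 26/49

26/49


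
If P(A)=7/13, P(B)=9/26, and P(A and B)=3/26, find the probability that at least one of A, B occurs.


P(A∪B) = P(A) + P(B) - P(A∩B)
= 7/13 + 9/26 - 3/26 = 10/13

10/13


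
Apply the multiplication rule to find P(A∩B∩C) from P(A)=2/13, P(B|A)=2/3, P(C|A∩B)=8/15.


P(A∩B∩C) = P(A) * P(B|A) * P(C|A∩B)
= 2/13 * 2/3 * 8/15
= 4/39 * 8/15 = 32/585

32/585


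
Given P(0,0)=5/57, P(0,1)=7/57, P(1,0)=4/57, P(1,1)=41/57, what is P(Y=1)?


P(Y=1) = P(0,1)+P(1,1) = 7/57 + 41/57 = 48/57 = 16/19

16/19


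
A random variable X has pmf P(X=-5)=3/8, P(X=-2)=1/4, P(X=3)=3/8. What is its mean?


E[X] = sum(x * P(x))
= -5*3/8 - 2*1/4 + 3*3/8
= -5/4

-5/4


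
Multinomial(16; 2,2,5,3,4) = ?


16! = 20922789888000
Denominator: 2!=2 * 2!=2 * 5!=120 * 3!=6 * 4!=24
Coefficient = 20922789888000 / 69120 = 302702400

302702400


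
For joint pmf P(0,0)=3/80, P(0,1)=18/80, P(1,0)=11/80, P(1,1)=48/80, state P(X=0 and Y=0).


Read from table: P(X=0, Y=0) = 3/80

3/80


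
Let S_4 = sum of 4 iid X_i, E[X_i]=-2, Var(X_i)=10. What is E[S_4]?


E[S_n] = n*E[X_1] = 4*-2 = -8

-8


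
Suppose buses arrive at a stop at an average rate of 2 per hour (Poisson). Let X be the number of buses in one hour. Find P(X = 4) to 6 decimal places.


P(X=4) = e^(-2) * 2^4 / 4!
≈ 0.1353352832 * 16 / 24
≈ 0.090224

0.090224


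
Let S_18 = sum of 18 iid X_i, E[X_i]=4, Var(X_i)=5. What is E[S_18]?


E[S_n] = n*E[X_1] = 18*4 = 72

72


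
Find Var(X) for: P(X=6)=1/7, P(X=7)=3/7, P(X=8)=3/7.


E[X] = 51/7, E[X^2] = 375/7
Var(X) = E[X^2] - (E[X])^2 = 375/7 - (51/7)^2 = 24/49

24/49


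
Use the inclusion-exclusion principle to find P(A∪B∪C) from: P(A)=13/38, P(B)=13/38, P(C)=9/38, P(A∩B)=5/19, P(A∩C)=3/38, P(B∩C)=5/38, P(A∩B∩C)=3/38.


P(A∪B∪C) = P(A)+P(B)+P(C) - P(AB)-P(AC)-P(BC) + P(ABC)
= 13/38+13/38+9/38 - 5/19-3/38-5/38 + 3/38
= 10/19

10/19


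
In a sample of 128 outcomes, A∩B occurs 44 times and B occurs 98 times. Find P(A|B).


P(A|B) = P(A∩B)/P(B) = (44/128)/(98/128) = 44/98 = 22/49

22/49


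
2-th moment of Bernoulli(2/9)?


For Bernoulli: X in {0,1}
E[X^2] = 0^2*(1-2/9) + 1^2*2/9 = 2/9

2/9


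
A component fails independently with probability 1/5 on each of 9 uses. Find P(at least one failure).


P(at least one) = 1 - P(none)
P(none) = (1 - 1/5)^9 = (4/5)^9 = 262144/1953125
P(at least one) = 1 - 262144/1953125 = 1690981/1953125

1690981/1953125


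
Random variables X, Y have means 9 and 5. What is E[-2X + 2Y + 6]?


E[-2X + 2Y + 6] = -2*E[X] + 2*E[Y] + 6
= (-2)*(9) + (2)*(5) + (6)
= -18 + 10 + 6 = -2

-2


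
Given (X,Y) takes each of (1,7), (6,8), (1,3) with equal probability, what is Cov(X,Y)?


E[X]=8/3, E[Y]=6, E[XY]=58/3
Cov(X,Y) = E[XY] - E[X]E[Y] = 58/3 - 8/3*6 = 10/3

10/3


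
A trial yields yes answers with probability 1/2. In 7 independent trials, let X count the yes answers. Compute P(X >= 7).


P(X>=7) = P(X=7)
= 1/128
= 1/128

1/128


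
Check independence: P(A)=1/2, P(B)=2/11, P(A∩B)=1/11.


P(A)*P(B) = 1/2*2/11 = 1/11
P(A∩B) = 1/11, which equals P(A)P(B), so independent

Yes, A and B are independent


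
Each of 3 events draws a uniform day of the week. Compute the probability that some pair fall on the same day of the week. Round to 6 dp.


P(all different) = prod((7-i)/7 for i=0..2) = 0.612245
P(at least one match) = 1 - 0.612245 = 0.387755

0.387755


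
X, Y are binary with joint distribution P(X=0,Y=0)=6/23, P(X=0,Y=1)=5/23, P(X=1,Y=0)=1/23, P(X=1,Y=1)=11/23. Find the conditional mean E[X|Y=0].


P(Y=0) = 7/23
E[X|Y=0] = (0*6 + 1*1)/7 = 1/7

1/7


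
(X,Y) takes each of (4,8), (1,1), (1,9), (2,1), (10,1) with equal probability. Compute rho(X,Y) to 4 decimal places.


Cov(X,Y) = -3.6000, Var(X) = 11.4400, Var(Y) = 13.6000
rho = Cov/(sqrt(VarX)*sqrt(VarY)) = -0.2886

-0.2886


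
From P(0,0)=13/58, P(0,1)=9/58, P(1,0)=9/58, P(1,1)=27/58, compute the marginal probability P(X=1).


P(X=1) = P(1,0)+P(1,1) = 9/58 + 27/58 = 36/58 = 18/29

18/29


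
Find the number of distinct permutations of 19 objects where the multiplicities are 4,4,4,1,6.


19! = 121645100408832000
Denominator: 4!=24 * 4!=24 * 4!=24 * 1!=1 * 6!=720
Coefficient = 121645100408832000 / 9953280 = 12221609400

12221609400


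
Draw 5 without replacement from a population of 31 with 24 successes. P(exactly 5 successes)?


P(X=5) = C(24,5)*C(7,0) / C(31,5)
= 42504*1 / 169911
= 42504/169911 = 2024/8091

2024/8091


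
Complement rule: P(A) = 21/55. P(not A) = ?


P(A') = 1 - P(A) = 1 - 21/55 = 34/55

34/55


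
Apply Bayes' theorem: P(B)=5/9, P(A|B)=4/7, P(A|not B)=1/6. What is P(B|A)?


P(A) = P(A|B)P(B) + P(A|B')P(B') = 4/7*5/9 + 1/6*4/9 = 74/189
P(B|A) = P(A|B)P(B)/P(A) = (20/63)/(74/189) = 30/37

30/37


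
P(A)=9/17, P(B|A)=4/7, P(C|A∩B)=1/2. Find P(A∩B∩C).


P(A∩B∩C) = P(A) * P(B|A) * P(C|A∩B)
= 9/17 * 4/7 * 1/2
= 36/119 * 1/2 = 18/119

18/119


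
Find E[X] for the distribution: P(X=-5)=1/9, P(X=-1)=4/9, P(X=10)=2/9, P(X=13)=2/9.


E[X] = sum(x * P(x))
= -5*1/9 - 1*4/9 + 10*2/9 + 13*2/9
= 37/9

37/9


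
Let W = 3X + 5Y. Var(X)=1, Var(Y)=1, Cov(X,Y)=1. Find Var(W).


Var(3X + 5Y) = 3^2*Var(X) + 5^2*Var(Y) + 2*3*5*Cov(X,Y)
= 9*1 + 25*1 + 30*1
= 9 + 25 + 30 = 64

64


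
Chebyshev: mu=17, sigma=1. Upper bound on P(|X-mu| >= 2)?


k = 2/1 = 2
Chebyshev: P(|X-mu| >= k*sigma) <= 1/k^2 = 1/2^2 = 1/4

1/4


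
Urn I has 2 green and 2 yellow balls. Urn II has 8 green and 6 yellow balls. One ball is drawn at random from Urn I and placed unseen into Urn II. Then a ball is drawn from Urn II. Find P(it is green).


P(transfer green) = 2/4 = 1/2; P(transfer yellow) = 1/2
If green transferred: Urn II has 9 green of 15, so P(green|green moved) = 3/5
If yellow transferred: Urn II has 8 green of 15, so P(green|yellow moved) = 8/15
By total probability: P(green) = 1/2*3/5 + 1/2*8/15 = 17/30

17/30


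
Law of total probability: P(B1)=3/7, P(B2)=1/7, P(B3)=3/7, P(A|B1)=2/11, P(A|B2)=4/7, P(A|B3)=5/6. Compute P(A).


P(A) = P(A|B1)P(B1) + P(A|B2)P(B2) + P(A|B3)P(B3)
= 2/11*3/7 + 4/7*1/7 + 5/6*3/7
= 6/77 + 4/49 + 5/14 = 557/1078

557/1078


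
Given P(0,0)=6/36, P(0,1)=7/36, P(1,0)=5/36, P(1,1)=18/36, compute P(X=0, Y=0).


Read from table: P(X=0, Y=0) = 6/36 = 1/6

1/6


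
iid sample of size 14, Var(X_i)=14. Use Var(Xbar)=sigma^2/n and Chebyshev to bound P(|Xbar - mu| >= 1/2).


Var(Xbar) = Var(X)/n = 14/14
Chebyshev: P(|Xbar-mu| >= 1/2) <= Var(Xbar)/(1/2)^2 = 1/(1/4) = 4
Bound exceeds 1, so trivial bound: 1

1


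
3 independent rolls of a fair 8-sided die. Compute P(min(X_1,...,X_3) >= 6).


P(min >= 6) = P(all X_i >= 6) = (P(X_1 >= 6))^3
= (3/8)^3 = 27/512

27/512


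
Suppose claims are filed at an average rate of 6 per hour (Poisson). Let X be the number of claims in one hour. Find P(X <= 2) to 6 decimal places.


P(X<=2) = e^(-6)*6^0/0! + e^(-6)*6^1/1! + e^(-6)*6^2/2!
≈ 0.0024787522 + 0.0148725131 + 0.0446175392
= 0.0619688045
≈ 0.061969

0.061969


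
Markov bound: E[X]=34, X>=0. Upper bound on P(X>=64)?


Markov: P(X >= a) <= E[X]/a
P(X >= 64) <= 34/64 = 17/32

17/32


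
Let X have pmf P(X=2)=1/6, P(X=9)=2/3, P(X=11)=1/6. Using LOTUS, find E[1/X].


E[1/X] = sum(g(x)*P(x))
= 1/2*1/6 + 1/9*2/3 + 1/11*1/6
= 205/1188

205/1188


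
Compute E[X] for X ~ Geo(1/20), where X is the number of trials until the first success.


For geometric (trials until first success), E[X] = 1/p = 1/(1/20) = 20

20


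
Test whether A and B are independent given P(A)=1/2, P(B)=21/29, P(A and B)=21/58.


P(A)*P(B) = 1/2*21/29 = 21/58
P(A∩B) = 21/58, which equals P(A)P(B), so independent

Yes, A and B are independent


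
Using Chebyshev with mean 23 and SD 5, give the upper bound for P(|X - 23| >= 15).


k = 15/5 = 3
Chebyshev: P(|X-mu| >= k*sigma) <= 1/k^2 = 1/3^2 = 1/9

1/9


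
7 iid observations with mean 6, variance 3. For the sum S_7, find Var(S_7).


By independence, Var(S_n) = n*Var(X_1) = 7*3 = 21

21


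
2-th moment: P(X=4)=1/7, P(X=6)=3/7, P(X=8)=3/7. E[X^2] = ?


E[X^2] = sum(x^2 * P(x))
= 16*1/7 + 36*3/7 + 64*3/7
= 316/7

316/7


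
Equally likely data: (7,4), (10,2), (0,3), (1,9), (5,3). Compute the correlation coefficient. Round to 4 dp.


Cov(X,Y) = -4.9200, Var(X) = 13.8400, Var(Y) = 6.1600
rho = Cov/(sqrt(VarX)*sqrt(VarY)) = -0.5329

-0.5329


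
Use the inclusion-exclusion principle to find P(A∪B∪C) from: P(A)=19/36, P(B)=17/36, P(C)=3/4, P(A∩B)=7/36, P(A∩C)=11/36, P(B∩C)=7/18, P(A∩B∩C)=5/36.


P(A∪B∪C) = P(A)+P(B)+P(C) - P(AB)-P(AC)-P(BC) + P(ABC)
= 19/36+17/36+3/4 - 7/36-11/36-7/18 + 5/36
= 1

1


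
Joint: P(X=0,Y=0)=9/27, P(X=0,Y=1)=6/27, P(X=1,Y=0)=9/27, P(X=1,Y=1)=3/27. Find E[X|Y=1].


P(Y=1) = 9/27
E[X|Y=1] = (0*6 + 1*3)/9 = 3/9 = 1/3

1/3


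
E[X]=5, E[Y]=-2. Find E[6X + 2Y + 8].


E[6X + 2Y + 8] = 6*E[X] + 2*E[Y] + 8
= (6)*(5) + (2)*(-2) + (8)
= 30 - 4 + 8 = 34

34


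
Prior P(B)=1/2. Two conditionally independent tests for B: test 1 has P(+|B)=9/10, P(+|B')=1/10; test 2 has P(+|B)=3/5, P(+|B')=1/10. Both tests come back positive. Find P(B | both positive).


After test 1: P(+) = 9/10*1/2 + 1/10*1/2 = 1/2
P(B|+) = (9/20)/(1/2) = 9/10
After test 2 (use post1 as new prior): P(+) = 3/5*9/10 + 1/10*1/10 = 11/20
P(B|+,+) = (27/50)/(11/20) = 54/55

54/55


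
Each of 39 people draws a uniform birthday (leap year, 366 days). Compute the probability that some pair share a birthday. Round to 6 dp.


P(all different) = prod((366-i)/366 for i=0..38) = 0.122510
P(at least one match) = 1 - 0.122510 = 0.877490

0.877490


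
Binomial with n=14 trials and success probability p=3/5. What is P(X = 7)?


P(X=7) = C(14,7) * p^7 * (1-p)^7
= 3432 * 2187/78125 * 128/78125
= 960740352/6103515625

960740352/6103515625


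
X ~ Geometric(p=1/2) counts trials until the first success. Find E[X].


For geometric (trials until first success), E[X] = 1/p = 1/(1/2) = 2

2


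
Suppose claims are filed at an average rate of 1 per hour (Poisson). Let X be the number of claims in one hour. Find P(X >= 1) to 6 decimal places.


P(X>=1) = 1 - P(X<=0) = 1 - (e^(-1)*1^0/0!)
≈ 1 - 0.3678794412 = 0.6321205588
≈ 0.632121

0.632121


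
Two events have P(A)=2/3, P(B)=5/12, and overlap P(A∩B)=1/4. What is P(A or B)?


P(A∪B) = P(A) + P(B) - P(A∩B)
= 2/3 + 5/12 - 1/4 = 5/6

5/6


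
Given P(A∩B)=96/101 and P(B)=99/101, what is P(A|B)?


P(A|B) = P(A∩B)/P(B) = (96/101)/(99/101) = 96/99 = 32/33

32/33


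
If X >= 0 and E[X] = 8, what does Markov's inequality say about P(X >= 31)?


Markov: P(X >= a) <= E[X]/a
P(X >= 31) <= 8/31

8/31


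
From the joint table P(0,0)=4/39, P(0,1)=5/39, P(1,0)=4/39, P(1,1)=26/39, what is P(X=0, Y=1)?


Read from table: P(X=0, Y=1) = 5/39

5/39


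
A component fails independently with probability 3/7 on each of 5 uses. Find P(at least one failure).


P(at least one) = 1 - P(none)
P(none) = (1 - 3/7)^5 = (4/7)^5 = 1024/16807
P(at least one) = 1 - 1024/16807 = 15783/16807

15783/16807


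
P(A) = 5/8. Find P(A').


P(A') = 1 - P(A) = 1 - 5/8 = 3/8

3/8


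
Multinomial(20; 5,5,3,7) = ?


20! = 2432902008176640000
Denominator: 5!=120 * 5!=120 * 3!=6 * 7!=5040
Coefficient = 2432902008176640000 / 435456000 = 5587021440

5587021440


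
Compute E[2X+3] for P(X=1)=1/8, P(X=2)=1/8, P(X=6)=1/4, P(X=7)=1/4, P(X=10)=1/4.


E[2X+3] = sum(g(x)*P(x))
= 5*1/8 + 7*1/8 + 15*1/4 + 17*1/4 + 23*1/4
= 61/4

61/4


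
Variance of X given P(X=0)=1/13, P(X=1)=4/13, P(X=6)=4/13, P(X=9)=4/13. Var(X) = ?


E[X] = 64/13, E[X^2] = 472/13
Var(X) = E[X^2] - (E[X])^2 = 472/13 - (64/13)^2 = 2040/169

2040/169


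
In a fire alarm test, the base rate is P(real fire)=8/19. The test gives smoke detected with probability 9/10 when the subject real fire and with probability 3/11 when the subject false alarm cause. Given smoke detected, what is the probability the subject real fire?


P(A) = P(A|B)P(B) + P(A|B')P(B') = 9/10*8/19 + 3/11*11/19 = 51/95
P(B|A) = P(A|B)P(B)/P(A) = (36/95)/(51/95) = 12/17

12/17


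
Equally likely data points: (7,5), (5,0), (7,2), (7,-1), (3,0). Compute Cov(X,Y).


E[X]=29/5, E[Y]=6/5, E[XY]=42/5
Cov(X,Y) = E[XY] - E[X]E[Y] = 42/5 - 29/5*6/5 = 36/25

36/25


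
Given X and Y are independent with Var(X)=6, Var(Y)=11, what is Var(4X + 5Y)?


Independence => Cov(X,Y)=0
Var(4X + 5Y) = 4^2*Var(X) + 5^2*Var(Y)
= 16*6 + 25*11 = 371

371


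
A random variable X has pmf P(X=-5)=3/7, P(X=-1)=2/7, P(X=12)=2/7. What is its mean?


E[X] = sum(x * P(x))
= -5*3/7 - 1*2/7 + 12*2/7
= 1

1


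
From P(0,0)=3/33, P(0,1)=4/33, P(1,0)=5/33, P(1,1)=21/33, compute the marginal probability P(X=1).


P(X=1) = P(1,0)+P(1,1) = 5/33 + 21/33 = 26/33

26/33


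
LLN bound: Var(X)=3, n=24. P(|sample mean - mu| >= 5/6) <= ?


Var(Xbar) = Var(X)/n = 3/24
Chebyshev: P(|Xbar-mu| >= 5/6) <= Var(Xbar)/(5/6)^2 = (1/8)/(25/36) = 9/50

9/50


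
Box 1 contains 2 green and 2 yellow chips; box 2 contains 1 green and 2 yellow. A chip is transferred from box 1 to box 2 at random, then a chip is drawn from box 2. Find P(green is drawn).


P(transfer green) = 2/4 = 1/2; P(transfer yellow) = 1/2
If green transferred: Urn II has 2 green of 4, so P(green|green moved) = 1/2
If yellow transferred: Urn II has 1 green of 4, so P(green|yellow moved) = 1/4
By total probability: P(green) = 1/2*1/2 + 1/2*1/4 = 3/8

3/8


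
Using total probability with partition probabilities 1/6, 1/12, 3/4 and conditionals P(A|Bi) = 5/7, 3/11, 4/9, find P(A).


P(A) = P(A|B1)P(B1) + P(A|B2)P(B2) + P(A|B3)P(B3)
= 5/7*1/6 + 3/11*1/12 + 4/9*3/4
= 5/42 + 1/44 + 1/3 = 439/924

439/924
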